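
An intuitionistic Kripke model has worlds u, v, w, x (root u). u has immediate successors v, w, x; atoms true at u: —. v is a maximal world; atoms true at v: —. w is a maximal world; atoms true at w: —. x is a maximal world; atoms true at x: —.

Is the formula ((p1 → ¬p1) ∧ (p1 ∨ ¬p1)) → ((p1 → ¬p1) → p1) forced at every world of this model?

No

Not every world: u ⊮ ((p1 → ¬p1) ∧ (p1 ∨ ¬p1)) → ((p1 → ¬p1) → p1).
u ⊮ ((p1 → ¬p1) ∧ (p1 ∨ ¬p1)) → ((p1 → ¬p1) → p1): already at u itself, u ⊩ (p1 → ¬p1) ∧ (p1 ∨ ¬p1) but u ⊮ (p1 → ¬p1) → p1.
u ⊮ (p1 → ¬p1) → p1: already at u itself, u ⊩ p1 → ¬p1 but u ⊮ p1.
u lacks atom p1, so u ⊮ p1.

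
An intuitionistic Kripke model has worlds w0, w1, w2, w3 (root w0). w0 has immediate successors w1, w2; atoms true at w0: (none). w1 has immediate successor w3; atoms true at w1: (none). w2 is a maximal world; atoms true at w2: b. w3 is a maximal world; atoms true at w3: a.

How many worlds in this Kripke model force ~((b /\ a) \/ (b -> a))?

w0: does not force it — w0 ||-/- ~((b /\ a) \/ (b -> a)) since w1 is accessible from w0 and w1 ||- (b /\ a) \/ (b -> a).
w1: does not force it.
w2: forces it.
w3: does not force it.
Worlds forcing the formula: {w2}.

1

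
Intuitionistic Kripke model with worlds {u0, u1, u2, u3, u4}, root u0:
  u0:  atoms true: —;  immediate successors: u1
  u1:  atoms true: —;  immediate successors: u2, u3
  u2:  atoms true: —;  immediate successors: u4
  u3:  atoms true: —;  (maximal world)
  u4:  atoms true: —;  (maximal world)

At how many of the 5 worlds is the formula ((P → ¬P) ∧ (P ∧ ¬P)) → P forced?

u0: forces it.
u1: forces it.
u2: forces it.
u3: forces it.
u4: forces it.
Worlds forcing the formula: {u0, u1, u2, u3, u4}.

5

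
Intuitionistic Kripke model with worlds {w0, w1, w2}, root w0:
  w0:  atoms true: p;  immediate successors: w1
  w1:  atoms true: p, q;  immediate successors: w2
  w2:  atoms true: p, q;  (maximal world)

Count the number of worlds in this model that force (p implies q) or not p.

2

w0: does not force it — w0 does not force (p implies q) or not p: neither disjunct is forced at w0.
w1: forces it.
w2: forces it.
Worlds forcing the formula: {w1, w2}.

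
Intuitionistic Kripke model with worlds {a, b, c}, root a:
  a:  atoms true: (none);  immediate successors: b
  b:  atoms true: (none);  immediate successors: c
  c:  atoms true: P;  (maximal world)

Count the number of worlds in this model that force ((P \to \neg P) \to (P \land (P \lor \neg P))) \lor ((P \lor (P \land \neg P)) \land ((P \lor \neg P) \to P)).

3

a: forces it.
b: forces it.
c: forces it.
Worlds forcing the formula: {a, b, c}.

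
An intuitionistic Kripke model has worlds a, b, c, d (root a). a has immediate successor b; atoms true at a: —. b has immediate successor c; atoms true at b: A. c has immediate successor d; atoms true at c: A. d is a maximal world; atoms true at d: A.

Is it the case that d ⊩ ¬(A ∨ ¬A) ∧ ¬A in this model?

No

d ⊮ ¬(A ∨ ¬A) ∧ ¬A since d fails ¬(A ∨ ¬A).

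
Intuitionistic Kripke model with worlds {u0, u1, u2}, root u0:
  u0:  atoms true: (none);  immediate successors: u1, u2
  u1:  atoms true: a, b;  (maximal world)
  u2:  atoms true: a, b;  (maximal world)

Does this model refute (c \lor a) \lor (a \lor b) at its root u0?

u0 \nVdash (c \lor a) \lor (a \lor b): neither disjunct is forced at u0.
u0 \nVdash c \lor a: neither disjunct is forced at u0.
u0 lacks atom c, so u0 \nVdash c.
So the root u0 does not force (c \lor a) \lor (a \lor b); the model is a countermodel.

Yes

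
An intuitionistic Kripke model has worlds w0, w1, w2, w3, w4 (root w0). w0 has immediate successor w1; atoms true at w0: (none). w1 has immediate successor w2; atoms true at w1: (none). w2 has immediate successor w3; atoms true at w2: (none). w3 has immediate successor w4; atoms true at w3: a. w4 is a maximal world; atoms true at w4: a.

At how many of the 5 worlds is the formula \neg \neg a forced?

w0: forces it.
w1: forces it.
w2: forces it.
w3: forces it.
w4: forces it.
Worlds forcing the formula: {w0, w1, w2, w3, w4}.

5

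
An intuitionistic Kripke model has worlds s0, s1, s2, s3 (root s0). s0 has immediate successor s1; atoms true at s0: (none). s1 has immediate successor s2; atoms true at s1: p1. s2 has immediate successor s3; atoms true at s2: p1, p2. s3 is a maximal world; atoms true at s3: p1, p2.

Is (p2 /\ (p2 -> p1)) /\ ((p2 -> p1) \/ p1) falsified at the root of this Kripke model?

Yes

s0 ||-/- (p2 /\ (p2 -> p1)) /\ ((p2 -> p1) \/ p1) since s0 fails p2 /\ (p2 -> p1).
So the root s0 does not force (p2 /\ (p2 -> p1)) /\ ((p2 -> p1) \/ p1); the model is a countermodel.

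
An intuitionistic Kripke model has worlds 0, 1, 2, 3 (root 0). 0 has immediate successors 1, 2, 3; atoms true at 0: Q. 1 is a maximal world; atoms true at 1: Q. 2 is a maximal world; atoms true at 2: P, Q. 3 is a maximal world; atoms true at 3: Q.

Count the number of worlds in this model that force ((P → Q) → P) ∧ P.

0: does not force it — 0 ⊮ ((P → Q) → P) ∧ P since 0 fails (P → Q) → P.
1: does not force it — 1 ⊮ ((P → Q) → P) ∧ P since 1 fails (P → Q) → P.
2: forces it.
3: does not force it — 3 ⊮ ((P → Q) → P) ∧ P since 3 fails (P → Q) → P.
Worlds forcing the formula: {2}.

1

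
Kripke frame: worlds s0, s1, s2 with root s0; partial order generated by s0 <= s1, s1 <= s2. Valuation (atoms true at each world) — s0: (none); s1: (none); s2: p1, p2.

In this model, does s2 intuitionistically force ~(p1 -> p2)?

s2 ||-/- ~(p1 -> p2) since s2 is accessible from s2 and s2 ||- p1 -> p2.
s2 ||- p1 -> p2: every world accessible from s2 that forces p1 (namely s2) also forces p2.

No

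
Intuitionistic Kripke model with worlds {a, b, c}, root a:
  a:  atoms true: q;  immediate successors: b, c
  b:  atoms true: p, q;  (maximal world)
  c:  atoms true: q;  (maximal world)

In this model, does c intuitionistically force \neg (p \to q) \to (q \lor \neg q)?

c \Vdash \neg (p \to q) \to (q \lor \neg q) vacuously: no world accessible from c forces the antecedent \neg (p \to q).

Yes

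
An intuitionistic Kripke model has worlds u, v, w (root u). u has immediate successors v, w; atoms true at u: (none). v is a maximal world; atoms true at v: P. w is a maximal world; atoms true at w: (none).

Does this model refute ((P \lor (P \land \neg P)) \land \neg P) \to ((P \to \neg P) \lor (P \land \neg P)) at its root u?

u \Vdash ((P \lor (P \land \neg P)) \land \neg P) \to ((P \to \neg P) \lor (P \land \neg P)) vacuously: no world accessible from u forces the antecedent (P \lor (P \land \neg P)) \land \neg P.
So the root u forces ((P \lor (P \land \neg P)) \land \neg P) \to ((P \to \neg P) \lor (P \land \neg P)); the model is not a countermodel.

No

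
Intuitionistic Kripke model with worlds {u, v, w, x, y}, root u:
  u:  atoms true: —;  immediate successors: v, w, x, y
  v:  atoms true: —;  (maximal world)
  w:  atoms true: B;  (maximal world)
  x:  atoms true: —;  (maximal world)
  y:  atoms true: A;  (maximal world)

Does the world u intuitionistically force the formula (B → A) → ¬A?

u ⊮ (B → A) → ¬A: at the accessible world y, y ⊩ B → A but y ⊮ ¬A.
y ⊮ ¬A since y is accessible from y and y ⊩ A.

No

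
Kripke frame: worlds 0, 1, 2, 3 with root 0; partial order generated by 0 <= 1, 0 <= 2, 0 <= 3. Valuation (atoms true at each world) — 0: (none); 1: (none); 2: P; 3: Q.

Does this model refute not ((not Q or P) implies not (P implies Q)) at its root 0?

0 does not force not ((not Q or P) implies not (P implies Q)) since 2 is accessible from 0 and 2 forces (not Q or P) implies not (P implies Q).
2 forces (not Q or P) implies not (P implies Q): every world accessible from 2 that forces not Q or P (namely 2) also forces not (P implies Q).
So the root 0 does not force not ((not Q or P) implies not (P implies Q)); the model is a countermodel.

Yes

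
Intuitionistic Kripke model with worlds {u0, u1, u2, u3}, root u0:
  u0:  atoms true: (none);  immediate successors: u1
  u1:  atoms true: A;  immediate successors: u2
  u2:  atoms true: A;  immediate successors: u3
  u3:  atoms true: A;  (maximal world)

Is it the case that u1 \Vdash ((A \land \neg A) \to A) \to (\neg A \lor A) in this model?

Yes

u1 \Vdash ((A \land \neg A) \to A) \to (\neg A \lor A): every world accessible from u1 that forces (A \land \neg A) \to A (namely u1, u2, u3) also forces \neg A \lor A.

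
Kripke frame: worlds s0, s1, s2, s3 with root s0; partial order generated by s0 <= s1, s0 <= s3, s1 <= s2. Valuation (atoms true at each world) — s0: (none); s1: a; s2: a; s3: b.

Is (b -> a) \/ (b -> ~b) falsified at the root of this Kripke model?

s0 ||-/- (b -> a) \/ (b -> ~b): neither disjunct is forced at s0.
s0 ||-/- b -> a: at the accessible world s3, s3 ||- b but s3 ||-/- a.
s3 lacks atom a, so s3 ||-/- a.
So the root s0 does not force (b -> a) \/ (b -> ~b); the model is a countermodel.

Yes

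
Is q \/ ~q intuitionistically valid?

No

This is the law of excluded middle, which is not intuitionistically valid.
A Kripke countermodel: worlds 0, 1; order generated by 0 <= 1; atoms true at each world — 0:{}; 1:{q}.
0 ||-/- q \/ ~q: neither disjunct is forced at 0.
0 lacks atom q, so 0 ||-/- q.
So the root 0 does not force the formula.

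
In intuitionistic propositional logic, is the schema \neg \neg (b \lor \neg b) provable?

Yes

This is the double negation of excluded middle, which is intuitionistically derivable.
Assuming \neg (b \lor \neg b): from b we'd get b \lor \neg b, so \neg b; but then b \lor \neg b again — contradiction. Hence \neg \neg (b \lor \neg b).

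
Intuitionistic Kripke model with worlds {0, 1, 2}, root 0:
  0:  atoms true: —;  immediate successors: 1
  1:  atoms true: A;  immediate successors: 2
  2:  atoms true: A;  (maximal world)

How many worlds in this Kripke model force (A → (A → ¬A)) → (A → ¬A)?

3

0: forces it.
1: forces it.
2: forces it.
Worlds forcing the formula: {0, 1, 2}.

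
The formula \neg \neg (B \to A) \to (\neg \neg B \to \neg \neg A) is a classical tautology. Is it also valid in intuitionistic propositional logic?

This is the distribution of double negation over implication, which is intuitionistically derivable.
Assume \neg \neg (B \to A) and \neg \neg B; suppose \neg A. Then B \to A would give \neg B (by contraposition), contradicting \neg \neg B; so \neg (B \to A), contradicting \neg \neg (B \to A). Hence \neg \neg A.

Yes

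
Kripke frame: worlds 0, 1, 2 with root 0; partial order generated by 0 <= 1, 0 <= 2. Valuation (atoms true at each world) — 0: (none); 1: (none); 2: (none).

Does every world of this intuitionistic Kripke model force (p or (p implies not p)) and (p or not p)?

0 forces (p or (p implies not p)) and (p or not p) since 0 forces both conjuncts.
Since the root 0 forces (p or (p implies not p)) and (p or not p) and forcing is persistent (monotone upward), every world forces it.

Yes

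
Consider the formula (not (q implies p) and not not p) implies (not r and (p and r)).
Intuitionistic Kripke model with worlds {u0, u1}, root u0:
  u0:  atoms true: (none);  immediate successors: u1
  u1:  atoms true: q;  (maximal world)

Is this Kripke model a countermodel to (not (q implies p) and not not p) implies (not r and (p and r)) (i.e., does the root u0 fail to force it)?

u0 forces (not (q implies p) and not not p) implies (not r and (p and r)) vacuously: no world accessible from u0 forces the antecedent not (q implies p) and not not p.
So the root u0 forces (not (q implies p) and not not p) implies (not r and (p and r)); the model is not a countermodel.

No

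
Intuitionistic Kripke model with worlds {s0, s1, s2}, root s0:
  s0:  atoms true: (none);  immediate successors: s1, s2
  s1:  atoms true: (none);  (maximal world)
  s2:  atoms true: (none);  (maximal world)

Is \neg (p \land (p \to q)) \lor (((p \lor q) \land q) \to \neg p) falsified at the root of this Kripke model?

No

s0 \Vdash \neg (p \land (p \to q)) \lor (((p \lor q) \land q) \to \neg p) via the disjunct \neg (p \land (p \to q)).
So the root s0 forces \neg (p \land (p \to q)) \lor (((p \lor q) \land q) \to \neg p); the model is not a countermodel.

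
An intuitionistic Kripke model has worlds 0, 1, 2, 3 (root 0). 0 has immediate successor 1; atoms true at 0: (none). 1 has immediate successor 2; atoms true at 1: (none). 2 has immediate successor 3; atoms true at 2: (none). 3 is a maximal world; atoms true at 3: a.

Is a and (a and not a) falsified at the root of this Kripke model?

0 does not force a and (a and not a) since 0 fails a.
So the root 0 does not force a and (a and not a); the model is a countermodel.

Yes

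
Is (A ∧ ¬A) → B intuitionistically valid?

Yes

This is an instance of ex falso quodlibet, which is intuitionistically derivable.
No world can force both A and ¬A, so the antecedent A ∧ ¬A is never forced and the implication holds vacuously at every world.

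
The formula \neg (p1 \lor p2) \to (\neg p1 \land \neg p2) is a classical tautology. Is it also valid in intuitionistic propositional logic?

Yes

This is a constructively valid De Morgan direction (negated disjunction to conjunction of negations), which is intuitionistically derivable.
From \neg (p1 \lor p2): if p1 held then p1 \lor p2 would, contradiction — so \neg p1; similarly \neg p2.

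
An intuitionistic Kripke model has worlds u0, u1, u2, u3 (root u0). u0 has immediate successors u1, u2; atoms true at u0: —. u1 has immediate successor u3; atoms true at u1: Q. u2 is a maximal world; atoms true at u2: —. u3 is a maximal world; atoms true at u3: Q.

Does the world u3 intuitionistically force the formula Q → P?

u3 ⊮ Q → P: already at u3 itself, u3 ⊩ Q but u3 ⊮ P.
u3 lacks atom P, so u3 ⊮ P.

No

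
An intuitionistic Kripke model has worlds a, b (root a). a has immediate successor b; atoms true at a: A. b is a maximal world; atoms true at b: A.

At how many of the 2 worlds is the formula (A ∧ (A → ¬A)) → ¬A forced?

2

a: forces it.
b: forces it.
Worlds forcing the formula: {a, b}.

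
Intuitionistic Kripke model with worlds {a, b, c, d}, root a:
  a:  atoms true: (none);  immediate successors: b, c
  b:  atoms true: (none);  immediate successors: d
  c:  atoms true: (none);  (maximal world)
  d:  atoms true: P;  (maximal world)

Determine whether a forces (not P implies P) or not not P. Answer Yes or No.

No

a does not force (not P implies P) or not not P: neither disjunct is forced at a.
a does not force not P implies P: at the accessible world c, c forces not P but c does not force P.
c lacks atom P, so c does not force P.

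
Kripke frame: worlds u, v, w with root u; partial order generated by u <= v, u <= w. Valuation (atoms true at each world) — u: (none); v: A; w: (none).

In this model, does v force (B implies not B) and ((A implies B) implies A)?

Yes

v forces (B implies not B) and ((A implies B) implies A) since v forces both conjuncts.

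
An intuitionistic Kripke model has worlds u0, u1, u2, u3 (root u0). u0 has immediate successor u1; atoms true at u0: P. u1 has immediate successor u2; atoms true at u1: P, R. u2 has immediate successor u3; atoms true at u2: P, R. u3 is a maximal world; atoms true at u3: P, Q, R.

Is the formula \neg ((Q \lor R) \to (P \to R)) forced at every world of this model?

No

Not every world: u0 \nVdash \neg ((Q \lor R) \to (P \to R)).
u0 \nVdash \neg ((Q \lor R) \to (P \to R)) since u0 is accessible from u0 and u0 \Vdash (Q \lor R) \to (P \to R).
u0 \Vdash (Q \lor R) \to (P \to R): every world accessible from u0 that forces Q \lor R (namely u1, u2, u3) also forces P \to R.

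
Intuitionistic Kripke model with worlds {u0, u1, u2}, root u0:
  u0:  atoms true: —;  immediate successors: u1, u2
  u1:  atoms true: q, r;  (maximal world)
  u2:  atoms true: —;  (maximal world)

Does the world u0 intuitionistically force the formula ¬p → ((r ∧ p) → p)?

u0 ⊩ ¬p → ((r ∧ p) → p): every world accessible from u0 that forces ¬p (namely u0, u1, u2) also forces (r ∧ p) → p.

Yes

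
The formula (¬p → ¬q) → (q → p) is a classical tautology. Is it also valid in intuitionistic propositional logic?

This is the converse of contraposition, which is not intuitionistically valid.
A Kripke countermodel: worlds u0, u1; order generated by u0 ≤ u1; atoms true at each world — u0:{q}; u1:{p,q}.
u0 ⊮ (¬p → ¬q) → (q → p): already at u0 itself, u0 ⊩ ¬p → ¬q but u0 ⊮ q → p.
u0 ⊮ q → p: already at u0 itself, u0 ⊩ q but u0 ⊮ p.
u0 lacks atom p, so u0 ⊮ p.
So the root u0 does not force the formula.

No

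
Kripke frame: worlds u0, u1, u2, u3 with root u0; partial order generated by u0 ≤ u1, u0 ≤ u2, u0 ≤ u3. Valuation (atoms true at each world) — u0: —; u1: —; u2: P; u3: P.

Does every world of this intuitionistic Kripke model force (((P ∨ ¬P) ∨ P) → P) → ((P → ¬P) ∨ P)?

Yes

u0 ⊩ (((P ∨ ¬P) ∨ P) → P) → ((P → ¬P) ∨ P): every world accessible from u0 that forces ((P ∨ ¬P) ∨ P) → P (namely u2, u3) also forces (P → ¬P) ∨ P.
Since the root u0 forces (((P ∨ ¬P) ∨ P) → P) → ((P → ¬P) ∨ P) and forcing is persistent (monotone upward), every world forces it.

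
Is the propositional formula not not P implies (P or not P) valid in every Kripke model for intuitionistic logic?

No

This is a variant of double-negation elimination (deriving excluded middle from double negation), which is not intuitionistically valid.
A Kripke countermodel: worlds u, v; order generated by u <= v; atoms true at each world — u:{}; v:{P}.
u does not force not not P implies (P or not P): already at u itself, u forces not not P but u does not force P or not P.
u does not force P or not P: neither disjunct is forced at u.
u lacks atom P, so u does not force P.
So the root u does not force the formula.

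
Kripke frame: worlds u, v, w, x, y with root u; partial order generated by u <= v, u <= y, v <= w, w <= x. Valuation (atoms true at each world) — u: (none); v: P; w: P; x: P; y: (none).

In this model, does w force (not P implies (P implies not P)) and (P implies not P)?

No

w does not force (not P implies (P implies not P)) and (P implies not P) since w fails P implies not P.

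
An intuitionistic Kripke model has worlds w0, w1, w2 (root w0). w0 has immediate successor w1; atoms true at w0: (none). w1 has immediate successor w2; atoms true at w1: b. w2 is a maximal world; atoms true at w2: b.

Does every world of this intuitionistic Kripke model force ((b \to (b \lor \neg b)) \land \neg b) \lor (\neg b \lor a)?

No

Not every world: w0 \nVdash ((b \to (b \lor \neg b)) \land \neg b) \lor (\neg b \lor a).
w0 \nVdash ((b \to (b \lor \neg b)) \land \neg b) \lor (\neg b \lor a): neither disjunct is forced at w0.
w0 \nVdash (b \to (b \lor \neg b)) \land \neg b since w0 fails \neg b.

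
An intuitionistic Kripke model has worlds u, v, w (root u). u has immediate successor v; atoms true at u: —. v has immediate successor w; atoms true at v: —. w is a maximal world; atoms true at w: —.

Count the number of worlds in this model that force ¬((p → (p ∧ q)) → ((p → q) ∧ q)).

u: forces it.
v: forces it.
w: forces it.
Worlds forcing the formula: {u, v, w}.

3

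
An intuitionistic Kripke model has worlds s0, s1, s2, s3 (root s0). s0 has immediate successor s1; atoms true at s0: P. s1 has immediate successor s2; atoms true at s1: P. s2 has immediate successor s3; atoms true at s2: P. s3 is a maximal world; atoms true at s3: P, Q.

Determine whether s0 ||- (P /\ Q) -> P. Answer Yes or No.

Yes

s0 ||- (P /\ Q) -> P: every world accessible from s0 that forces P /\ Q (namely s3) also forces P.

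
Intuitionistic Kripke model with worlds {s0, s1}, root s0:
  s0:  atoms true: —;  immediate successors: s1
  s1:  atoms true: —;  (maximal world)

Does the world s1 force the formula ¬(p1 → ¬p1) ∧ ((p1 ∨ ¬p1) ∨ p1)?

No

s1 ⊮ ¬(p1 → ¬p1) ∧ ((p1 ∨ ¬p1) ∨ p1) since s1 fails ¬(p1 → ¬p1).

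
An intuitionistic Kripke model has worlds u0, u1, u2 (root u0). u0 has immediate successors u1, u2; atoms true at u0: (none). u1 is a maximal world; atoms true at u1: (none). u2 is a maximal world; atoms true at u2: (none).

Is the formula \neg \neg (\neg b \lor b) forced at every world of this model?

Yes

u0 \Vdash \neg \neg (\neg b \lor b): no world accessible from u0 forces \neg (\neg b \lor b).
Since the root u0 forces \neg \neg (\neg b \lor b) and forcing is persistent (monotone upward), every world forces it.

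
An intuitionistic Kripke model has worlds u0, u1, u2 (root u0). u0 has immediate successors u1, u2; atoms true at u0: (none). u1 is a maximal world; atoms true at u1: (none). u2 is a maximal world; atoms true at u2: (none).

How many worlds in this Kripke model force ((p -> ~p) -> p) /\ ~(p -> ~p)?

u0: does not force it — u0 ||-/- ((p -> ~p) -> p) /\ ~(p -> ~p) since u0 fails (p -> ~p) -> p.
u1: does not force it.
u2: does not force it.
Worlds forcing the formula: { }.

0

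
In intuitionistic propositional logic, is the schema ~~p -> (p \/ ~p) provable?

This is a variant of double-negation elimination (deriving excluded middle from double negation), which is not intuitionistically valid.
A Kripke countermodel: worlds a, b; order generated by a <= b; atoms true at each world — a:{}; b:{p}.
a ||-/- ~~p -> (p \/ ~p): already at a itself, a ||- ~~p but a ||-/- p \/ ~p.
a ||-/- p \/ ~p: neither disjunct is forced at a.
a lacks atom p, so a ||-/- p.
So the root a does not force the formula.

No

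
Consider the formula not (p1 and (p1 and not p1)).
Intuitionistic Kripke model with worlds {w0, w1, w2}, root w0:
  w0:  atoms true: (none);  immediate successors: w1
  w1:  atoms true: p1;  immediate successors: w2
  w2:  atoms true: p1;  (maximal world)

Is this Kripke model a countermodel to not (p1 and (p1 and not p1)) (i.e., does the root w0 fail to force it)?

No

w0 forces not (p1 and (p1 and not p1)): no world accessible from w0 forces p1 and (p1 and not p1).
So the root w0 forces not (p1 and (p1 and not p1)); the model is not a countermodel.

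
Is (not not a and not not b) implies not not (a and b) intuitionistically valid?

This is the distribution of double negation over conjunction, which is intuitionistically derivable.
Assume not not a, not not b, and not (a and b). From a we'd get not b (since a and b is refuted), contradicting not not b; so not a, contradicting not not a.

Yes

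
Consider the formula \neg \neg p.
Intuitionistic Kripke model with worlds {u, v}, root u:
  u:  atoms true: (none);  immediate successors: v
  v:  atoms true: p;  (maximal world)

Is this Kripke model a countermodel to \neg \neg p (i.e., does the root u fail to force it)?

u \Vdash \neg \neg p: no world accessible from u forces \neg p.
So the root u forces \neg \neg p; the model is not a countermodel.

No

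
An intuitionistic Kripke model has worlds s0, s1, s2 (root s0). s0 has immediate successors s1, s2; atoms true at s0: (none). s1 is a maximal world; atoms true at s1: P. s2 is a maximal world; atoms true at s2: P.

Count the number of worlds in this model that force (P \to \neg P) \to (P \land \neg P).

s0: forces it.
s1: forces it.
s2: forces it.
Worlds forcing the formula: {s0, s1, s2}.

3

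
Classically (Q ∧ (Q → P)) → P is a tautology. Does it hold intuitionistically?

This is modus ponens in implicational form, which is intuitionistically derivable.
If a world forces Q and Q → P, then applying the implication at that world (which is accessible from itself) gives P.

Yes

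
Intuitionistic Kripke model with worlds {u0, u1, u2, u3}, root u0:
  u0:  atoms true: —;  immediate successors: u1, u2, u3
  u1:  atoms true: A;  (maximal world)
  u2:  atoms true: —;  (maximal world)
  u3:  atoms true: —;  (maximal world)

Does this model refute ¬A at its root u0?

Yes

u0 ⊮ ¬A since u1 is accessible from u0 and u1 ⊩ A.
So the root u0 does not force ¬A; the model is a countermodel.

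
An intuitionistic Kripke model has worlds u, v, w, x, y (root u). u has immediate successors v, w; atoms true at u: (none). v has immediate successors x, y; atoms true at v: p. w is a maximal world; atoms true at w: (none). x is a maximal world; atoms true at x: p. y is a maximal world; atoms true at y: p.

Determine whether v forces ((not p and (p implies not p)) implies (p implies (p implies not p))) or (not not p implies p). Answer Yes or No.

Yes

v forces ((not p and (p implies not p)) implies (p implies (p implies not p))) or (not not p implies p) via the disjunct (not p and (p implies not p)) implies (p implies (p implies not p)).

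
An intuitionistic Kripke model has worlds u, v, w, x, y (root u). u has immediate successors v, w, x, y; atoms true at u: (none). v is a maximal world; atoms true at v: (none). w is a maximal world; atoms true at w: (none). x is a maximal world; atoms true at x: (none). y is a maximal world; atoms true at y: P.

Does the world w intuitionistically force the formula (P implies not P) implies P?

w does not force (P implies not P) implies P: already at w itself, w forces P implies not P but w does not force P.
w lacks atom P, so w does not force P.

No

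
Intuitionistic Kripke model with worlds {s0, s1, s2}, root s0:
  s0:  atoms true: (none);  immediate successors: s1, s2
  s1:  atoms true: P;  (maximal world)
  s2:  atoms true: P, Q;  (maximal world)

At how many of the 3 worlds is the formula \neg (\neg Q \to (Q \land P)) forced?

1

s0: does not force it — s0 \nVdash \neg (\neg Q \to (Q \land P)) since s2 is accessible from s0 and s2 \Vdash \neg Q \to (Q \land P).
s1: forces it.
s2: does not force it — s2 \nVdash \neg (\neg Q \to (Q \land P)) since s2 is accessible from s2 and s2 \Vdash \neg Q \to (Q \land P).
Worlds forcing the formula: {s1}.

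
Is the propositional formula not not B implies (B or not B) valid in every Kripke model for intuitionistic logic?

No

This is a variant of double-negation elimination (deriving excluded middle from double negation), which is not intuitionistically valid.
A Kripke countermodel: worlds u0, u1; order generated by u0 <= u1; atoms true at each world — u0:{}; u1:{B}.
u0 does not force not not B implies (B or not B): already at u0 itself, u0 forces not not B but u0 does not force B or not B.
u0 does not force B or not B: neither disjunct is forced at u0.
u0 lacks atom B, so u0 does not force B.
So the root u0 does not force the formula.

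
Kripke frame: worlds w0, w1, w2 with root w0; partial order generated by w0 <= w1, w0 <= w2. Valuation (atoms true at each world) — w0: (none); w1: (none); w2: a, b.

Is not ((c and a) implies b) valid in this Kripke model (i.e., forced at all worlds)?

No

Not every world: w0 does not force not ((c and a) implies b).
w0 does not force not ((c and a) implies b) since w0 is accessible from w0 and w0 forces (c and a) implies b.
w0 forces (c and a) implies b vacuously: no world accessible from w0 forces the antecedent c and a.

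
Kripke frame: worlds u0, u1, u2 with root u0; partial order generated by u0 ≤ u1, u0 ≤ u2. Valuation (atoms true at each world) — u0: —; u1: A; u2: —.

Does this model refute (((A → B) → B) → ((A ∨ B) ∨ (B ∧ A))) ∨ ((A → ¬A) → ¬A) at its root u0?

u0 ⊩ (((A → B) → B) → ((A ∨ B) ∨ (B ∧ A))) ∨ ((A → ¬A) → ¬A) via the disjunct ((A → B) → B) → ((A ∨ B) ∨ (B ∧ A)).
So the root u0 forces (((A → B) → B) → ((A ∨ B) ∨ (B ∧ A))) ∨ ((A → ¬A) → ¬A); the model is not a countermodel.

No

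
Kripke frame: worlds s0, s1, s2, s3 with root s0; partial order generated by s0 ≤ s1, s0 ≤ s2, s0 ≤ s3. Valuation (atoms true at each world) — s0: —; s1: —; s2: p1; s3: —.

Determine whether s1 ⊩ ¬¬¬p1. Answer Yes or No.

s1 ⊩ ¬¬¬p1: no world accessible from s1 forces ¬¬p1.

Yes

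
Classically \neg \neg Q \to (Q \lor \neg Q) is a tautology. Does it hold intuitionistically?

No

This is a variant of double-negation elimination (deriving excluded middle from double negation), which is not intuitionistically valid.
A Kripke countermodel: worlds u, v; order generated by u \le v; atoms true at each world — u:{}; v:{Q}.
u \nVdash \neg \neg Q \to (Q \lor \neg Q): already at u itself, u \Vdash \neg \neg Q but u \nVdash Q \lor \neg Q.
u \nVdash Q \lor \neg Q: neither disjunct is forced at u.
u lacks atom Q, so u \nVdash Q.
So the root u does not force the formula.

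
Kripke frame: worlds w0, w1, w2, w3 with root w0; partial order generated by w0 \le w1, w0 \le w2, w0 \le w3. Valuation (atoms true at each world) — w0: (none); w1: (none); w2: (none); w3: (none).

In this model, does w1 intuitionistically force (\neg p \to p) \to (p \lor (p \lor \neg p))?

w1 \Vdash (\neg p \to p) \to (p \lor (p \lor \neg p)) vacuously: no world accessible from w1 forces the antecedent \neg p \to p.

Yes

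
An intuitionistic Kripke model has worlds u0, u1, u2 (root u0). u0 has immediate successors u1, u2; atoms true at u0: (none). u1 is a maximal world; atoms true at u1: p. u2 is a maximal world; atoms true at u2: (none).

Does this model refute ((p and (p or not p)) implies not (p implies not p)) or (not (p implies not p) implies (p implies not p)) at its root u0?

u0 forces ((p and (p or not p)) implies not (p implies not p)) or (not (p implies not p) implies (p implies not p)) via the disjunct (p and (p or not p)) implies not (p implies not p).
So the root u0 forces ((p and (p or not p)) implies not (p implies not p)) or (not (p implies not p) implies (p implies not p)); the model is not a countermodel.

No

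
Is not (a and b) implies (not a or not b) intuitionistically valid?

No

This is the constructively invalid direction of De Morgan's law for conjunction, which is not intuitionistically valid.
A Kripke countermodel: worlds 0, 1, 2; order generated by 0 <= 1, 0 <= 2; atoms true at each world — 0:{}; 1:{a}; 2:{b}.
0 does not force not (a and b) implies (not a or not b): already at 0 itself, 0 forces not (a and b) but 0 does not force not a or not b.
0 does not force not a or not b: neither disjunct is forced at 0.
0 does not force not a since 1 is accessible from 0 and 1 forces a.
So the root 0 does not force the formula.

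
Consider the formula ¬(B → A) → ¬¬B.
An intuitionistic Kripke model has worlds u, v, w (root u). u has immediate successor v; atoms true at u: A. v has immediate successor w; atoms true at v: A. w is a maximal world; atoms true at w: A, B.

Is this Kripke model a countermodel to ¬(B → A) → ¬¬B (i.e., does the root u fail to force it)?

u ⊩ ¬(B → A) → ¬¬B vacuously: no world accessible from u forces the antecedent ¬(B → A).
So the root u forces ¬(B → A) → ¬¬B; the model is not a countermodel.

No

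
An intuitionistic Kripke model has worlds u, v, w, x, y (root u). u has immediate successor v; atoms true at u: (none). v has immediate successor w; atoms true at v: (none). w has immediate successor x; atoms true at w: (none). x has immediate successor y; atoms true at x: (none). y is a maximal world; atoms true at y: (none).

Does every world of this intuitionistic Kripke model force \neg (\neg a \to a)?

Yes

u \Vdash \neg (\neg a \to a): no world accessible from u forces \neg a \to a.
Since the root u forces \neg (\neg a \to a) and forcing is persistent (monotone upward), every world forces it.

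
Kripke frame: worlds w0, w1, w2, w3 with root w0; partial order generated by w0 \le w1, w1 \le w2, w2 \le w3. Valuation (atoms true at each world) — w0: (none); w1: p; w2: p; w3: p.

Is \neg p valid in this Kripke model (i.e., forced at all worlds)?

Not every world: w0 \nVdash \neg p.
w0 \nVdash \neg p since w1 is accessible from w0 and w1 \Vdash p.

No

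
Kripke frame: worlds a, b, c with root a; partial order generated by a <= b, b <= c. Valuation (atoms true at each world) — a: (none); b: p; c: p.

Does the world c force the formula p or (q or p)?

Yes

c forces p or (q or p) via the disjunct p.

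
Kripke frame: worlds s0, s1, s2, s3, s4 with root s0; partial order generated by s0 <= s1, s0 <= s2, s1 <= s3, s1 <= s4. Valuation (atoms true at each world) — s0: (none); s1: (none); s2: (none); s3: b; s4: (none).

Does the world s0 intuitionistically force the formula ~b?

s0 ||-/- ~b since s3 is accessible from s0 and s3 ||- b.

No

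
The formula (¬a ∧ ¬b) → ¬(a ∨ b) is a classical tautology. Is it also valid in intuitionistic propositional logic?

This is a constructively valid De Morgan direction (conjunction of negations to negated disjunction), which is intuitionistically derivable.
If both ¬a and ¬b hold at a world, no accessible world forces a or forces b, so none forces a ∨ b.

Yes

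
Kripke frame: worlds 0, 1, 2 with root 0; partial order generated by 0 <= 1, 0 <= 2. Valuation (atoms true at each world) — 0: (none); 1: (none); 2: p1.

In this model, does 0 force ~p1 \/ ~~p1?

0 ||-/- ~p1 \/ ~~p1: neither disjunct is forced at 0.
0 ||-/- ~p1 since 2 is accessible from 0 and 2 ||- p1.

No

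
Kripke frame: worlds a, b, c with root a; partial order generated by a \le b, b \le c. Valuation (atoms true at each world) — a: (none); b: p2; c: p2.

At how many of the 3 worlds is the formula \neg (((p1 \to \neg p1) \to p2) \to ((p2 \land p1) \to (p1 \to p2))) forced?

0

a: does not force it — a \nVdash \neg (((p1 \to \neg p1) \to p2) \to ((p2 \land p1) \to (p1 \to p2))) since a is accessible from a and a \Vdash ((p1 \to \neg p1) \to p2) \to ((p2 \land p1) \to (p1 \to p2)).
b: does not force it — b \nVdash \neg (((p1 \to \neg p1) \to p2) \to ((p2 \land p1) \to (p1 \to p2))) since b is accessible from b and b \Vdash ((p1 \to \neg p1) \to p2) \to ((p2 \land p1) \to (p1 \to p2)).
c: does not force it — c \nVdash \neg (((p1 \to \neg p1) \to p2) \to ((p2 \land p1) \to (p1 \to p2))) since c is accessible from c and c \Vdash ((p1 \to \neg p1) \to p2) \to ((p2 \land p1) \to (p1 \to p2)).
Worlds forcing the formula: { }.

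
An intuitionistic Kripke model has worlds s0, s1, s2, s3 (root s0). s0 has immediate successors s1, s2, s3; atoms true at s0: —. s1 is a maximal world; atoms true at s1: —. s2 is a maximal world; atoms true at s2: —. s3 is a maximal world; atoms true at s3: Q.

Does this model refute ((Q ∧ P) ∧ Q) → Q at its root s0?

No

s0 ⊩ ((Q ∧ P) ∧ Q) → Q vacuously: no world accessible from s0 forces the antecedent (Q ∧ P) ∧ Q.
So the root s0 forces ((Q ∧ P) ∧ Q) → Q; the model is not a countermodel.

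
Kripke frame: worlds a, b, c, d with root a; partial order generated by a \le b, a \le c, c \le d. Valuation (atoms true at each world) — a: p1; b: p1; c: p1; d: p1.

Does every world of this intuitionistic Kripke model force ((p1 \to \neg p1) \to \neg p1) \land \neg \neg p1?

a \Vdash ((p1 \to \neg p1) \to \neg p1) \land \neg \neg p1 since a forces both conjuncts.
Since the root a forces ((p1 \to \neg p1) \to \neg p1) \land \neg \neg p1 and forcing is persistent (monotone upward), every world forces it.

Yes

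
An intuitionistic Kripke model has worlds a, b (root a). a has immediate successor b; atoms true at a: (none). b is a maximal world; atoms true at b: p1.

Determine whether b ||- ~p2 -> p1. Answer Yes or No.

Yes

b ||- ~p2 -> p1: every world accessible from b that forces ~p2 (namely b) also forces p1.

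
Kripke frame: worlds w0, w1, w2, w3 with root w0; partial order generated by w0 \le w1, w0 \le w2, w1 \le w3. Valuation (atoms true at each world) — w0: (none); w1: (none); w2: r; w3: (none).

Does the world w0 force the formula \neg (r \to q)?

No

w0 \nVdash \neg (r \to q) since w1 is accessible from w0 and w1 \Vdash r \to q.
w1 \Vdash r \to q vacuously: no world accessible from w1 forces the antecedent r.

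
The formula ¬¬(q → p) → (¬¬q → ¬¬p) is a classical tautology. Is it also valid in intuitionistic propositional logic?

Yes

This is the distribution of double negation over implication, which is intuitionistically derivable.
Assume ¬¬(q → p) and ¬¬q; suppose ¬p. Then q → p would give ¬q (by contraposition), contradicting ¬¬q; so ¬(q → p), contradicting ¬¬(q → p). Hence ¬¬p.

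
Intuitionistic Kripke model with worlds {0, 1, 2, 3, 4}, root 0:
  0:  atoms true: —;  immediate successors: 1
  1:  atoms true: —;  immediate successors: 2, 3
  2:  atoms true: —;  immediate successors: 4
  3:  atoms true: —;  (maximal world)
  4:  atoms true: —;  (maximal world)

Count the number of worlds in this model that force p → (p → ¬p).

0: forces it.
1: forces it.
2: forces it.
3: forces it.
4: forces it.
Worlds forcing the formula: {0, 1, 2, 3, 4}.

5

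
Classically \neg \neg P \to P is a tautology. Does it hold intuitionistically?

No

This is double-negation elimination, which is not intuitionistically valid.
A Kripke countermodel: worlds a, b; order generated by a \le b; atoms true at each world — a:{}; b:{P}.
a \nVdash \neg \neg P \to P: already at a itself, a \Vdash \neg \neg P but a \nVdash P.
a lacks atom P, so a \nVdash P.
So the root a does not force the formula.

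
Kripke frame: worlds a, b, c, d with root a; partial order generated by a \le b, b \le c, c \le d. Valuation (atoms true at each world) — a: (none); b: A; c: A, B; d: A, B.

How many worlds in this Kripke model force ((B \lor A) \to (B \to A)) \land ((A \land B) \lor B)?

a: does not force it — a \nVdash ((B \lor A) \to (B \to A)) \land ((A \land B) \lor B) since a fails (A \land B) \lor B.
b: does not force it — b \nVdash ((B \lor A) \to (B \to A)) \land ((A \land B) \lor B) since b fails (A \land B) \lor B.
c: forces it.
d: forces it.
Worlds forcing the formula: {c, d}.

2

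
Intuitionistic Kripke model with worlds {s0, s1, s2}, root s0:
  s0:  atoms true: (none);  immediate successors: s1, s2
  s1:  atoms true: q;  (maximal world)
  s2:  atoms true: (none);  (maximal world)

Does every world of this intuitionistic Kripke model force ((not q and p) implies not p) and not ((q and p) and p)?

s0 forces ((not q and p) implies not p) and not ((q and p) and p) since s0 forces both conjuncts.
Since the root s0 forces ((not q and p) implies not p) and not ((q and p) and p) and forcing is persistent (monotone upward), every world forces it.

Yes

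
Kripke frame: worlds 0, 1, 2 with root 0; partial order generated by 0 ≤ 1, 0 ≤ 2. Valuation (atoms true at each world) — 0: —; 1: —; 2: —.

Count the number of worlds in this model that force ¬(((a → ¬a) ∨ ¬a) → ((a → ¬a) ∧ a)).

0: forces it.
1: forces it.
2: forces it.
Worlds forcing the formula: {0, 1, 2}.

3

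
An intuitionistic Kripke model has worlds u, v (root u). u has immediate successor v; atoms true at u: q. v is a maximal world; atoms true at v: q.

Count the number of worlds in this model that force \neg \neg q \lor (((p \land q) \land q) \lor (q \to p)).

2

u: forces it.
v: forces it.
Worlds forcing the formula: {u, v}.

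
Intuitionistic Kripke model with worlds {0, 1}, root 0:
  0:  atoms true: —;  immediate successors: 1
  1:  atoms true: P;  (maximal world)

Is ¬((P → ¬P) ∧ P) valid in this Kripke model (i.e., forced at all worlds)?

Yes

0 ⊩ ¬((P → ¬P) ∧ P): no world accessible from 0 forces (P → ¬P) ∧ P.
Since the root 0 forces ¬((P → ¬P) ∧ P) and forcing is persistent (monotone upward), every world forces it.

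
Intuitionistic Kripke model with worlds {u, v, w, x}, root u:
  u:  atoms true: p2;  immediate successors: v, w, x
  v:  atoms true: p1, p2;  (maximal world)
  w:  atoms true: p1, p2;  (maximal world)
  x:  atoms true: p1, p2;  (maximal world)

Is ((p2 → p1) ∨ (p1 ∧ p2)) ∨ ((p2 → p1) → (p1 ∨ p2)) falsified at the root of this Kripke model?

No

u ⊩ ((p2 → p1) ∨ (p1 ∧ p2)) ∨ ((p2 → p1) → (p1 ∨ p2)) via the disjunct (p2 → p1) → (p1 ∨ p2).
So the root u forces ((p2 → p1) ∨ (p1 ∧ p2)) ∨ ((p2 → p1) → (p1 ∨ p2)); the model is not a countermodel.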